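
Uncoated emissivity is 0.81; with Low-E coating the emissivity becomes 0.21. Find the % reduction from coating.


Percentage reduction = (1 - coated/uncoated) * 100
  Ratio = 0.21 / 0.81 = 0.2593
  Reduction = (1 - 0.2593) * 100 = 74.1%

74.1%


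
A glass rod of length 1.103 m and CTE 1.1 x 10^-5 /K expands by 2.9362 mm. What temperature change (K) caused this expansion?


Rearrange dL = alpha * L0 * dT for dT:
  dT = dL / (alpha * L0)
  dL (m) = 2.9362 / 1000 = 0.0029362
  dT = 0.0029362 / ((1.1 x 10^-5) * 1.103) = 242.0 K

242.0 K


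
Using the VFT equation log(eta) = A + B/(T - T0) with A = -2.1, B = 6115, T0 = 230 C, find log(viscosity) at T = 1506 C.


VFT equation: log(eta) = A + B / (T - T0)
  T - T0 = 1506 - 230 = 1276
  B / (T - T0) = 6115 / 1276 = 4.792
  log(eta) = -2.1 + 4.792 = 2.692

2.692


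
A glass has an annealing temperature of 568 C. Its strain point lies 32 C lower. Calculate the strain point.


Strain point = annealing point - difference:
  T_strain = 568 - 32 = 536 C

536 C


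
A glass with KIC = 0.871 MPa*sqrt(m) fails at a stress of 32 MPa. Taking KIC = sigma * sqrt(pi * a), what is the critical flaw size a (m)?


Rearrange KIC = sigma * sqrt(pi * a):
  sqrt(pi * a) = KIC / sigma
  sqrt(pi * a) = 0.871 / 32 = 0.027219
  a = (KIC / sigma)^2 / pi
  a = 0.027219^2 / pi = 0.0002358 m

0.0002358 m


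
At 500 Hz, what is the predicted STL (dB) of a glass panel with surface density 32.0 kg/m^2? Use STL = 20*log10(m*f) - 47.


Mass law: STL = 20 * log10(m * f) - 47
  m * f = 32.0 * 500 = 16000
  log10(16000) = 4.20412
  STL = 20 * 4.20412 - 47 = 84.0824 - 47 = 37.1 dB

37.1 dB


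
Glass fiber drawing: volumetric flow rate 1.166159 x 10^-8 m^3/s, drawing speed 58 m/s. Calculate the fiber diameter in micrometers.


Cross-sectional area from continuity:
  A = Q / v = 1.166159 x 10^-8 / 58 = 2.010619 x 10^-10 m^2
Diameter from circular cross-section:
  d = sqrt(4A / pi) * 10^6 (m -> um)
  d = sqrt(4 * 2.010619 x 10^-10 / pi) * 10^6 = 16.0 um

16.0 um


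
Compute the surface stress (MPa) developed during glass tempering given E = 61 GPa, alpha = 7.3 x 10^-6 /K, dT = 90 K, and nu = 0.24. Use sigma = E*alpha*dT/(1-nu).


Tempering stress: sigma = E * alpha * dT / (1 - nu)
  E (MPa) = 61 * 1000 = 61000
  Numerator = 61000 * (7.3 x 10^-6) * 90 = 40.077
  Denominator = 1 - 0.24 = 0.76
  sigma = 40.077 / 0.76 = 52.7 MPa

52.7 MPa


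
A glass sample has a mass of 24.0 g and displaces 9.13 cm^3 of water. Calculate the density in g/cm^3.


Use the definition of density:
  rho = mass / volume
  rho = 24.0 / 9.13 = 2.629 g/cm^3

2.629 g/cm^3


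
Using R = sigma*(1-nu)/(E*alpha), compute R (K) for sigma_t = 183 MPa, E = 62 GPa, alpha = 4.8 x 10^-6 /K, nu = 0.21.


Thermal shock resistance: R = sigma * (1 - nu) / (E * alpha)
  Numerator = 183 * (1 - 0.21) = 144.57
  Denominator = 62 * 1000 * (4.8 x 10^-6) = 0.2976
  R = 144.57 / 0.2976 = 485.8 K

485.8 K


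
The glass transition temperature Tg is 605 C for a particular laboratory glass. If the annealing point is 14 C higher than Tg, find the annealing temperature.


The annealing temperature is Tg plus the offset:
  T_anneal = 605 + 14 = 619 C

619 C


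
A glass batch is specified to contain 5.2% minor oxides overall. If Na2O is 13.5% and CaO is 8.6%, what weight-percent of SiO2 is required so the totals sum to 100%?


Known pieces sum to 100%:
  SiO2 = 100 - (others + Na2O + CaO)
  SiO2 = 100 - (5.2 + 13.5 + 8.6) = 72.7%

72.7%


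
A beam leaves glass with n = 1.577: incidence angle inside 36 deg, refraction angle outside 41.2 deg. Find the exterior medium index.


Apply Snell's law: n1 * sin(theta1) = n2 * sin(theta2)
  n2 = n1 * sin(theta1) / sin(theta2)
  sin(36) = 0.587785
  sin(41.2) = 0.658689
  n2 = 1.577 * 0.587785 / 0.658689 = 1.4072

1.4072


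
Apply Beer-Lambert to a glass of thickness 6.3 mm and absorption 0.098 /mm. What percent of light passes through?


Beer-Lambert law: T = exp(-alpha * thickness)
  exponent = -0.098 * 6.3 = -0.6174
  T = exp(-0.6174) = 0.5393
  Percentage = 0.5393 * 100 = 53.93%

53.93%


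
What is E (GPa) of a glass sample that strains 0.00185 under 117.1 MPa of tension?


Young's modulus: E = stress / strain
  E = 117.1 MPa / 0.00185 = 63297.3 MPa
Convert to GPa: 63297.3 / 1000 = 63.3 GPa

63.3 GPa


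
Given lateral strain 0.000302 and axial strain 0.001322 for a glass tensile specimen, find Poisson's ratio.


Poisson's ratio: nu = lateral strain / axial strain
  nu = 0.000302 / 0.001322 = 0.2284

0.2284


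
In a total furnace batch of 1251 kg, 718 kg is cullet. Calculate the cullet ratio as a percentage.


Cullet ratio = (cullet mass / total batch mass) * 100
  Ratio = 718 / 1251 * 100 = 57.39%

57.39%


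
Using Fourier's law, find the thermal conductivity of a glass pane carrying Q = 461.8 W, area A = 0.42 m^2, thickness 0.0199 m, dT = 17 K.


Fourier's law rearranged: k = Q * t / (A * dT)
  Numerator = 461.8 * 0.0199 = 9.18982
  Denominator = 0.42 * 17 = 7.14
  k = 9.18982 / 7.14 = 1.287 W/mK

1.287 W/mK


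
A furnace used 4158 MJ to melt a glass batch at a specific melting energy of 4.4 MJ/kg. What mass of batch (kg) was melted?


Rearrange E = m * s for m:
  m = E / s
  m = 4158 / 4.4 = 945.0 kg

945.0 kg


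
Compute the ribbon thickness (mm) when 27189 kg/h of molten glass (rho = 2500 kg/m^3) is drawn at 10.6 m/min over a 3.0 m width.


Ribbon cross-section from mass balance:
  Volume rate = throughput / density = 27189 / 2500 = 10.8756 m^3/h
  thickness = volume rate / (speed * 60 * width), i.e.
  thickness = throughput / (60 * speed * width * density) * 1000
  thickness = 27189 / (60 * 10.6 * 3.0 * 2500) * 1000 = 5.7 mm

5.7 mm


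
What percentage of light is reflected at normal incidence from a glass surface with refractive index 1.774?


Fresnel reflectance at normal incidence:
  R = ((n - 1)/(n + 1))^2
  (n - 1)/(n + 1) = (1.774 - 1)/(1.774 + 1) = 0.279019
  R = 0.279019^2 = 0.0778516
  R(%) = 0.0778516 * 100 = 7.785%

7.785%


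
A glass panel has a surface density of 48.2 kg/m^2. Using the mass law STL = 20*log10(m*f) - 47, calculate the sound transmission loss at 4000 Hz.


Mass law: STL = 20 * log10(m * f) - 47
  m * f = 48.2 * 4000 = 192800
  log10(192800) = 5.28511
  STL = 20 * 5.28511 - 47 = 105.7022 - 47 = 58.7 dB

58.7 dB


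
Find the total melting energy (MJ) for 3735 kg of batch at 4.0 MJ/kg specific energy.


Total energy = mass * specific energy
  E = 3735 * 4.0 = 14940 MJ

14940 MJ


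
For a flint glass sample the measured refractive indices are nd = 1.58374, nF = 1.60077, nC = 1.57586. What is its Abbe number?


Abbe number formula: Vd = (nd - 1) / (nF - nC)
  nd - 1 = 1.58374 - 1 = 0.58374
  nF - nC = 1.60077 - 1.57586 = 0.02491
  Vd = 0.58374 / 0.02491 = 23.43

23.43


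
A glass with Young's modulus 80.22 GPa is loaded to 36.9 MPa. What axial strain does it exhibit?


Rearrange E = sigma / epsilon:
  epsilon = sigma / E
  E (MPa) = 80.22 * 1000 = 80220
  epsilon = 36.9 / 80220 = 0.00046

0.00046


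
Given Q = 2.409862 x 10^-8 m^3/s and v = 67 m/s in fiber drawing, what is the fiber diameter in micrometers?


Cross-sectional area from continuity:
  A = Q / v = 2.409862 x 10^-8 / 67 = 3.596809 x 10^-10 m^2
Diameter from circular cross-section:
  d = sqrt(4A / pi) * 10^6 (m -> um)
  d = sqrt(4 * 3.596809 x 10^-10 / pi) * 10^6 = 21.4 um

21.4 um


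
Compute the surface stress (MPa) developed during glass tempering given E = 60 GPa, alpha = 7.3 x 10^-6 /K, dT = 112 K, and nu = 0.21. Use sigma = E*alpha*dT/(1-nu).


Tempering stress: sigma = E * alpha * dT / (1 - nu)
  E (MPa) = 60 * 1000 = 60000
  Numerator = 60000 * (7.3 x 10^-6) * 112 = 49.056
  Denominator = 1 - 0.21 = 0.79
  sigma = 49.056 / 0.79 = 62.1 MPa

62.1 MPa


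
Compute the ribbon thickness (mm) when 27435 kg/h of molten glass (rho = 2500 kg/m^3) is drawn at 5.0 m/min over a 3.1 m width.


Ribbon cross-section from mass balance:
  Volume rate = throughput / density = 27435 / 2500 = 10.974 m^3/h
  thickness = volume rate / (speed * 60 * width), i.e.
  thickness = throughput / (60 * speed * width * density) * 1000
  thickness = 27435 / (60 * 5.0 * 3.1 * 2500) * 1000 = 11.8 mm

11.8 mm


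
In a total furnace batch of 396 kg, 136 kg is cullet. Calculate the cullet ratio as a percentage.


Cullet ratio = (cullet mass / total batch mass) * 100
  Ratio = 136 / 396 * 100 = 34.34%

34.34%


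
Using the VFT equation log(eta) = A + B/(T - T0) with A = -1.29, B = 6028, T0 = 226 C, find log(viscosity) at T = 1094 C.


VFT equation: log(eta) = A + B / (T - T0)
  T - T0 = 1094 - 226 = 868
  B / (T - T0) = 6028 / 868 = 6.945
  log(eta) = -1.29 + 6.945 = 5.655

5.655


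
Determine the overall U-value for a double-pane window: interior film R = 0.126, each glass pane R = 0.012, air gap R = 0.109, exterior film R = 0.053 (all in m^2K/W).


Total thermal resistance (series):
  R_total = R_in + R_glass + R_air + R_glass + R_out
  R_total = 0.126 + 0.012 + 0.109 + 0.012 + 0.053 = 0.312 m^2K/W
U-value = 1 / R_total = 1 / 0.312 = 3.205 W/m^2K

3.205 W/m^2K


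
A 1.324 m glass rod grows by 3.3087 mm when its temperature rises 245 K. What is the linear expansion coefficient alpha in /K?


Rearrange dL = alpha * L0 * dT for alpha:
  alpha = dL / (L0 * dT)
  alpha = (3.3087 / 1000) / (1.324 * 245) = 0.0000102 /K = 1.02 x 10^-5 /K

1.02 x 10^-5 /K


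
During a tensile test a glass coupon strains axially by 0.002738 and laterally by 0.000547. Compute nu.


Poisson's ratio: nu = lateral strain / axial strain
  nu = 0.000547 / 0.002738 = 0.1998

0.1998


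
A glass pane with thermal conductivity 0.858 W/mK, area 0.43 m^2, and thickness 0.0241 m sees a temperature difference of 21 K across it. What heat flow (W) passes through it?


Fourier's law: Q = k * A * dT / t
  Q = 0.858 * 0.43 * 21 / 0.0241
  Q = 7.74774 / 0.0241 = 321.5 W

321.5 W


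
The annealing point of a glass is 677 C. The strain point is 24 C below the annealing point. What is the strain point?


Strain point = annealing point - difference:
  T_strain = 677 - 24 = 653 C

653 C


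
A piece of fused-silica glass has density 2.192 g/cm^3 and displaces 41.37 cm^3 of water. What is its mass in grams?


Rearrange rho = m / V:
  m = rho * V
  m = 2.192 * 41.37 = 90.683 g

90.683 g


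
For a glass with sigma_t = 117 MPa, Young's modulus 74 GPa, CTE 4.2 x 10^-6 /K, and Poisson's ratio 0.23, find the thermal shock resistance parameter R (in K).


Thermal shock resistance: R = sigma * (1 - nu) / (E * alpha)
  Numerator = 117 * (1 - 0.23) = 90.09
  Denominator = 74 * 1000 * (4.2 x 10^-6) = 0.3108
  R = 90.09 / 0.3108 = 289.9 K

289.9 K


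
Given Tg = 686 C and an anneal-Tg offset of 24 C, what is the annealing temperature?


The annealing temperature is Tg plus the offset:
  T_anneal = 686 + 24 = 710 C

710 C


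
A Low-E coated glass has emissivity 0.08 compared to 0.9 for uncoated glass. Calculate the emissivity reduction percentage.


Percentage reduction = (1 - coated/uncoated) * 100
  Ratio = 0.08 / 0.9 = 0.0889
  Reduction = (1 - 0.0889) * 100 = 91.1%

91.1%


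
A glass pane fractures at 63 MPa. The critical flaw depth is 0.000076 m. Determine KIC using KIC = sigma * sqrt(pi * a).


Fracture toughness: KIC = sigma * sqrt(pi * a)
  pi * a = pi * 0.000076 = 0.000238761
  sqrt(pi * a) = 0.015452
  KIC = 63 * 0.015452 = 0.973 MPa*sqrt(m)

0.973 MPa*sqrt(m)


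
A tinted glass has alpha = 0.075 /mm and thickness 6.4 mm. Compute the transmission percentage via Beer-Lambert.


Beer-Lambert law: T = exp(-alpha * thickness)
  exponent = -0.075 * 6.4 = -0.48
  T = exp(-0.48) = 0.6188
  Percentage = 0.6188 * 100 = 61.88%

61.88%


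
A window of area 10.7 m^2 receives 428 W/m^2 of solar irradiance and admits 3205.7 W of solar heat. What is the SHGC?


Rearrange Q = Area * SHGC * Irradiance:
  SHGC = Q / (Area * Irradiance)
  SHGC = 3205.7 / (10.7 * 428) = 0.7

0.7


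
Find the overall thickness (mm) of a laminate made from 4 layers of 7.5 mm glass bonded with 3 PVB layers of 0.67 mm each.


Total thickness = glass contribution + PVB contribution
  Glass: 4 * 7.5 = 30.0 mm
  PVB: 3 * 0.67 = 2.01 mm
  Total = 30.0 + 2.01 = 32.01 mm

32.01 mm


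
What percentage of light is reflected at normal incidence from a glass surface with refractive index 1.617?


Fresnel reflectance at normal incidence:
  R = ((n - 1)/(n + 1))^2
  (n - 1)/(n + 1) = (1.617 - 1)/(1.617 + 1) = 0.235766
  R = 0.235766^2 = 0.0555856
  R(%) = 0.0555856 * 100 = 5.559%

5.559%


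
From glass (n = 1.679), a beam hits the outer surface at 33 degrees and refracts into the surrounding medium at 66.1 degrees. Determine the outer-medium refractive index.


Apply Snell's law: n1 * sin(theta1) = n2 * sin(theta2)
  n2 = n1 * sin(theta1) / sin(theta2)
  sin(33) = 0.544639
  sin(66.1) = 0.914254
  n2 = 1.679 * 0.544639 / 0.914254 = 1.0002

1.0002


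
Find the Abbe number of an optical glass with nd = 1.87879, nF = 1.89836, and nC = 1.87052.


Abbe number formula: Vd = (nd - 1) / (nF - nC)
  nd - 1 = 1.87879 - 1 = 0.87879
  nF - nC = 1.89836 - 1.87052 = 0.02784
  Vd = 0.87879 / 0.02784 = 31.57

31.57


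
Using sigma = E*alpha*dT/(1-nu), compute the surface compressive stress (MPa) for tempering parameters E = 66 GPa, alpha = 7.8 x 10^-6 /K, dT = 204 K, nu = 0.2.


Tempering stress: sigma = E * alpha * dT / (1 - nu)
  E (MPa) = 66 * 1000 = 66000
  Numerator = 66000 * (7.8 x 10^-6) * 204 = 105.0192
  Denominator = 1 - 0.2 = 0.8
  sigma = 105.0192 / 0.8 = 131.3 MPa

131.3 MPa


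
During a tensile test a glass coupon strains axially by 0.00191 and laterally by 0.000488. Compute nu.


Poisson's ratio: nu = lateral strain / axial strain
  nu = 0.000488 / 0.00191 = 0.2555

0.2555


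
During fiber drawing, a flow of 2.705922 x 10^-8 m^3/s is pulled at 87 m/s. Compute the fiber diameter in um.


Cross-sectional area from continuity:
  A = Q / v = 2.705922 x 10^-8 / 87 = 3.110255 x 10^-10 m^2
Diameter from circular cross-section:
  d = sqrt(4A / pi) * 10^6 (m -> um)
  d = sqrt(4 * 3.110255 x 10^-10 / pi) * 10^6 = 19.9 um

19.9 um


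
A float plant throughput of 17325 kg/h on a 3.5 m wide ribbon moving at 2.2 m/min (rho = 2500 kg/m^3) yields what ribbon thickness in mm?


Ribbon cross-section from mass balance:
  Volume rate = throughput / density = 17325 / 2500 = 6.93 m^3/h
  thickness = volume rate / (speed * 60 * width), i.e.
  thickness = throughput / (60 * speed * width * density) * 1000
  thickness = 17325 / (60 * 2.2 * 3.5 * 2500) * 1000 = 15.0 mm

15.0 mm


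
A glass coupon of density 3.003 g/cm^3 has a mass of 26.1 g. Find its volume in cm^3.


Rearrange rho = m / V:
  V = m / rho
  V = 26.1 / 3.003 = 8.691 cm^3

8.691 cm^3


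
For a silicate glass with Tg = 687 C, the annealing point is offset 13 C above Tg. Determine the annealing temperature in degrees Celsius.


The annealing temperature is Tg plus the offset:
  T_anneal = 687 + 13 = 700 C

700 C


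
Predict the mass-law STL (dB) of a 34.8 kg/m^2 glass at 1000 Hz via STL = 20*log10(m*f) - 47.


Mass law: STL = 20 * log10(m * f) - 47
  m * f = 34.8 * 1000 = 34800
  log10(34800) = 4.54158
  STL = 20 * 4.54158 - 47 = 90.8316 - 47 = 43.8 dB

43.8 dB


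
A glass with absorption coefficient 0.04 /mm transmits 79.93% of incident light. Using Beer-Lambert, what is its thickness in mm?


Rearrange T = exp(-alpha * thickness):
  thickness = -ln(T) / alpha
  T = 79.93/100 = 0.7993
  ln(T) = -0.22402
  -ln(T) = 0.22402
  thickness = 0.22402 / 0.04 = 5.6 mm

5.6 mm


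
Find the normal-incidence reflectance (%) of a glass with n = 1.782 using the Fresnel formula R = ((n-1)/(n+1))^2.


Fresnel reflectance at normal incidence:
  R = ((n - 1)/(n + 1))^2
  (n - 1)/(n + 1) = (1.782 - 1)/(1.782 + 1) = 0.281093
  R = 0.281093^2 = 0.0790133
  R(%) = 0.0790133 * 100 = 7.901%

7.901%


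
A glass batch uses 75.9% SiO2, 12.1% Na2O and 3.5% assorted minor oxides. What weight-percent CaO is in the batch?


Pieces sum to 100%:
  CaO = 100 - (SiO2 + Na2O + others)
  CaO = 100 - (75.9 + 12.1 + 3.5) = 8.5%

8.5%


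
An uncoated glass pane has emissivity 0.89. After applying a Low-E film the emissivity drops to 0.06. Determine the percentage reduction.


Percentage reduction = (1 - coated/uncoated) * 100
  Ratio = 0.06 / 0.89 = 0.0674
  Reduction = (1 - 0.0674) * 100 = 93.3%

93.3%


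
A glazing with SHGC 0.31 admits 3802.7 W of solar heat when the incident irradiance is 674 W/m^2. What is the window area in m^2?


Rearrange Q = Area * SHGC * Irradiance:
  Area = Q / (SHGC * Irradiance)
  Area = 3802.7 / (0.31 * 674) = 18.2 m^2

18.2 m^2


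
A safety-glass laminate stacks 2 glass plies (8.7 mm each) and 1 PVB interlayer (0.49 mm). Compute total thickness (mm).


Total thickness = glass contribution + PVB contribution
  Glass: 2 * 8.7 = 17.4 mm
  PVB: 1 * 0.49 = 0.49 mm
  Total = 17.4 + 0.49 = 17.89 mm

17.89 mm


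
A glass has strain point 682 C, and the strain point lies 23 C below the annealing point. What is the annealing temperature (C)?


T_anneal = T_strain + gap:
  T_anneal = 682 + 23 = 705 C

705 C


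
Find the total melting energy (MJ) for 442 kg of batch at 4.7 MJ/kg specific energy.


Total energy = mass * specific energy
  E = 442 * 4.7 = 2077.4 MJ

2077.4 MJ


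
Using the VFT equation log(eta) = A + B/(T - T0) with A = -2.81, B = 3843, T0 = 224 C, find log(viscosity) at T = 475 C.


VFT equation: log(eta) = A + B / (T - T0)
  T - T0 = 475 - 224 = 251
  B / (T - T0) = 3843 / 251 = 15.311
  log(eta) = -2.81 + 15.311 = 12.501

12.501


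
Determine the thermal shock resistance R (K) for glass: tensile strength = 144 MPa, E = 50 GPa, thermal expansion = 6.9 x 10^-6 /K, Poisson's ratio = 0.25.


Thermal shock resistance: R = sigma * (1 - nu) / (E * alpha)
  Numerator = 144 * (1 - 0.25) = 108.0
  Denominator = 50 * 1000 * (6.9 x 10^-6) = 0.345
  R = 108.0 / 0.345 = 313.0 K

313.0 K


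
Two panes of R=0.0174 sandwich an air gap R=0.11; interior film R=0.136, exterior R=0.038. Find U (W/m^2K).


Total thermal resistance (series):
  R_total = R_in + R_glass + R_air + R_glass + R_out
  R_total = 0.136 + 0.0174 + 0.11 + 0.0174 + 0.038 = 0.3188 m^2K/W
U-value = 1 / R_total = 1 / 0.3188 = 3.137 W/m^2K

3.137 W/m^2K


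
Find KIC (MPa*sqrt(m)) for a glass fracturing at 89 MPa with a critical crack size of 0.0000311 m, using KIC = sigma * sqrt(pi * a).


Fracture toughness: KIC = sigma * sqrt(pi * a)
  pi * a = pi * 0.0000311 = 0.000097704
  sqrt(pi * a) = 0.009885
  KIC = 89 * 0.009885 = 0.88 MPa*sqrt(m)

0.88 MPa*sqrt(m)


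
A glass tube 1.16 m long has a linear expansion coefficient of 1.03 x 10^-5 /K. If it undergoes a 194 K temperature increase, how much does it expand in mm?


Thermal expansion formula: dL = alpha * L0 * dT
  dL = (1.03 x 10^-5) * 1.16 * 194 = 0.00231791 m
Convert to mm: 0.00231791 * 1000 = 2.3179 mm

2.3179 mm


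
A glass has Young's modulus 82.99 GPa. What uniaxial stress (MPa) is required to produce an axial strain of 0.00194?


Rearrange E = sigma / epsilon:
  sigma = E * epsilon
  E (MPa) = 82.99 * 1000 = 82990
  sigma = 82990 * 0.00194 = 161.0 MPa

161.0 MPa


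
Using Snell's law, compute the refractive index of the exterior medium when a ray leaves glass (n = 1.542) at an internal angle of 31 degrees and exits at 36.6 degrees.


Apply Snell's law: n1 * sin(theta1) = n2 * sin(theta2)
  n2 = n1 * sin(theta1) / sin(theta2)
  sin(31) = 0.515038
  sin(36.6) = 0.596225
  n2 = 1.542 * 0.515038 / 0.596225 = 1.332

1.332


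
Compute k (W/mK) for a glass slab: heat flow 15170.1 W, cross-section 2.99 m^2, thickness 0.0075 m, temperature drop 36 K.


Fourier's law rearranged: k = Q * t / (A * dT)
  Numerator = 15170.1 * 0.0075 = 113.77575
  Denominator = 2.99 * 36 = 107.64
  k = 113.77575 / 107.64 = 1.057 W/mK

1.057 W/mK


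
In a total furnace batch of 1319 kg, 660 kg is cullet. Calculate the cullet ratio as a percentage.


Cullet ratio = (cullet mass / total batch mass) * 100
  Ratio = 660 / 1319 * 100 = 50.04%

50.04%


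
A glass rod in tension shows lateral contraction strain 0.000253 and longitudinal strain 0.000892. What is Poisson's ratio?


Poisson's ratio: nu = lateral strain / axial strain
  nu = 0.000253 / 0.000892 = 0.2836

0.2836


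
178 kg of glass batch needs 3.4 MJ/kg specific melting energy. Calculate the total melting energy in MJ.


Total energy = mass * specific energy
  E = 178 * 3.4 = 605.2 MJ

605.2 MJ


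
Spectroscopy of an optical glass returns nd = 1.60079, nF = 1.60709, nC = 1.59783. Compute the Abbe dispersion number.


Abbe number formula: Vd = (nd - 1) / (nF - nC)
  nd - 1 = 1.60079 - 1 = 0.60079
  nF - nC = 1.60709 - 1.59783 = 0.00926
  Vd = 0.60079 / 0.00926 = 64.88

64.88


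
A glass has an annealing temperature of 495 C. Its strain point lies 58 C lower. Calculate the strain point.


Strain point = annealing point - difference:
  T_strain = 495 - 58 = 437 C

437 C


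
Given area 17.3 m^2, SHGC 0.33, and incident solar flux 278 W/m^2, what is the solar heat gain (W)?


Solar heat gain: Q = Area * SHGC * Irradiance
  Q = 17.3 * 0.33 * 278 = 1587.1 W

1587.1 W


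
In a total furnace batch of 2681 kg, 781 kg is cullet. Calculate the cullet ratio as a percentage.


Cullet ratio = (cullet mass / total batch mass) * 100
  Ratio = 781 / 2681 * 100 = 29.13%

29.13%


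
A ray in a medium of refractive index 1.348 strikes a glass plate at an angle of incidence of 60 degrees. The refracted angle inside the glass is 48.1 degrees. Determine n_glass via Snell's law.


Apply Snell's law: n1 * sin(theta1) = n2 * sin(theta2)
  n2 = n1 * sin(theta1) / sin(theta2)
  sin(60) = 0.866025
  sin(48.1) = 0.744312
  n2 = 1.348 * 0.866025 / 0.744312 = 1.5684

1.5684


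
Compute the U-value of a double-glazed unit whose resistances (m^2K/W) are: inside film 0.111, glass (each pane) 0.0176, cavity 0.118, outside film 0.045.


Total thermal resistance (series):
  R_total = R_in + R_glass + R_air + R_glass + R_out
  R_total = 0.111 + 0.0176 + 0.118 + 0.0176 + 0.045 = 0.3092 m^2K/W
U-value = 1 / R_total = 1 / 0.3092 = 3.234 W/m^2K

3.234 W/m^2K


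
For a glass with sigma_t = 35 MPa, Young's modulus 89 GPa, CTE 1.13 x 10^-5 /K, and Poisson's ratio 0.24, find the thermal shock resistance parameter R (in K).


Thermal shock resistance: R = sigma * (1 - nu) / (E * alpha)
  Numerator = 35 * (1 - 0.24) = 26.6
  Denominator = 89 * 1000 * (1.13 x 10^-5) = 1.0057
  R = 26.6 / 1.0057 = 26.4 K

26.4 K


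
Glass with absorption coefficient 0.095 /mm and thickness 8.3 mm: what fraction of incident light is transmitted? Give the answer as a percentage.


Beer-Lambert law: T = exp(-alpha * thickness)
  exponent = -0.095 * 8.3 = -0.7885
  T = exp(-0.7885) = 0.4545
  Percentage = 0.4545 * 100 = 45.45%

45.45%


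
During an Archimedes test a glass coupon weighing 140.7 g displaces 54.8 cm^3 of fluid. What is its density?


Use the definition of density:
  rho = mass / volume
  rho = 140.7 / 54.8 = 2.568 g/cm^3

2.568 g/cm^3


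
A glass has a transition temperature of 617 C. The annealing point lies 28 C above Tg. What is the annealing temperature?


The annealing temperature is Tg plus the offset:
  T_anneal = 617 + 28 = 645 C

645 C


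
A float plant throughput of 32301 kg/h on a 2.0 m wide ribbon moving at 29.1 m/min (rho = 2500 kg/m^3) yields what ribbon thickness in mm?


Ribbon cross-section from mass balance:
  Volume rate = throughput / density = 32301 / 2500 = 12.9204 m^3/h
  thickness = volume rate / (speed * 60 * width), i.e.
  thickness = throughput / (60 * speed * width * density) * 1000
  thickness = 32301 / (60 * 29.1 * 2.0 * 2500) * 1000 = 3.7 mm

3.7 mm


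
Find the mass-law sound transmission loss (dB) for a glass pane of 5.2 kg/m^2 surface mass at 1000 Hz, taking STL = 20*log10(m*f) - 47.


Mass law: STL = 20 * log10(m * f) - 47
  m * f = 5.2 * 1000 = 5200
  log10(5200) = 3.716
  STL = 20 * 3.716 - 47 = 74.32 - 47 = 27.3 dB

27.3 dB


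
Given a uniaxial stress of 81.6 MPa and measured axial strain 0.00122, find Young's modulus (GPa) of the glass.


Young's modulus: E = stress / strain
  E = 81.6 MPa / 0.00122 = 66885.25 MPa
Convert to GPa: 66885.25 / 1000 = 66.89 GPa

66.89 GPa


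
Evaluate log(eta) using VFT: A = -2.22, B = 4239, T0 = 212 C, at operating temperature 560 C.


VFT equation: log(eta) = A + B / (T - T0)
  T - T0 = 560 - 212 = 348
  B / (T - T0) = 4239 / 348 = 12.181
  log(eta) = -2.22 + 12.181 = 9.961

9.961


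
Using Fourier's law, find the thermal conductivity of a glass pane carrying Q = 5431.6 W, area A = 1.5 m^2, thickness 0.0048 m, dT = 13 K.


Fourier's law rearranged: k = Q * t / (A * dT)
  Numerator = 5431.6 * 0.0048 = 26.07168
  Denominator = 1.5 * 13 = 19.5
  k = 26.07168 / 19.5 = 1.337 W/mK

1.337 W/mK


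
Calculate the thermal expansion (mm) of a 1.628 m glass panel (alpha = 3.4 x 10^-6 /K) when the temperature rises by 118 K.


Thermal expansion formula: dL = alpha * L0 * dT
  dL = (3.4 x 10^-6) * 1.628 * 118 = 0.00065315 m
Convert to mm: 0.00065315 * 1000 = 0.6532 mm

0.6532 mm


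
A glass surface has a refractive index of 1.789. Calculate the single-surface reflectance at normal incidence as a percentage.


Fresnel reflectance at normal incidence:
  R = ((n - 1)/(n + 1))^2
  (n - 1)/(n + 1) = (1.789 - 1)/(1.789 + 1) = 0.282897
  R = 0.282897^2 = 0.0800307
  R(%) = 0.0800307 * 100 = 8.003%

8.003%


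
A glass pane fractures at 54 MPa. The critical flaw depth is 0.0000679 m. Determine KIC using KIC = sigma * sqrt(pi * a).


Fracture toughness: KIC = sigma * sqrt(pi * a)
  pi * a = pi * 0.0000679 = 0.000213314
  sqrt(pi * a) = 0.014605
  KIC = 54 * 0.014605 = 0.789 MPa*sqrt(m)

0.789 MPa*sqrt(m)


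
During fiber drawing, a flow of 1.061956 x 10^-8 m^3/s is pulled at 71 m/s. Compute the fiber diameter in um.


Cross-sectional area from continuity:
  A = Q / v = 1.061956 x 10^-8 / 71 = 1.495713 x 10^-10 m^2
Diameter from circular cross-section:
  d = sqrt(4A / pi) * 10^6 (m -> um)
  d = sqrt(4 * 1.495713 x 10^-10 / pi) * 10^6 = 13.8 um

13.8 um


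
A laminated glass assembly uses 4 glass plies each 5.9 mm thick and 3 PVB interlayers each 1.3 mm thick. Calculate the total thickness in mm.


Total thickness = glass contribution + PVB contribution
  Glass: 4 * 5.9 = 23.6 mm
  PVB: 3 * 1.3 = 3.9 mm
  Total = 23.6 + 3.9 = 27.5 mm

27.5 mm


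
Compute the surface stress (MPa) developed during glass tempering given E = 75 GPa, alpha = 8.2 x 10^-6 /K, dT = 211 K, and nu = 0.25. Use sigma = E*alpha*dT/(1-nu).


Tempering stress: sigma = E * alpha * dT / (1 - nu)
  E (MPa) = 75 * 1000 = 75000
  Numerator = 75000 * (8.2 x 10^-6) * 211 = 129.765
  Denominator = 1 - 0.25 = 0.75
  sigma = 129.765 / 0.75 = 173.0 MPa

173.0 MPa


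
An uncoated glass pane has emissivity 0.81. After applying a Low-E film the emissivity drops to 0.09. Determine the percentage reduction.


Percentage reduction = (1 - coated/uncoated) * 100
  Ratio = 0.09 / 0.81 = 0.1111
  Reduction = (1 - 0.1111) * 100 = 88.9%

88.9%


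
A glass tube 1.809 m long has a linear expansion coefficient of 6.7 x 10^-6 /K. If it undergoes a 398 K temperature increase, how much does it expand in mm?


Thermal expansion formula: dL = alpha * L0 * dT
  dL = (6.7 x 10^-6) * 1.809 * 398 = 0.00482388 m
Convert to mm: 0.00482388 * 1000 = 4.8239 mm

4.8239 mm


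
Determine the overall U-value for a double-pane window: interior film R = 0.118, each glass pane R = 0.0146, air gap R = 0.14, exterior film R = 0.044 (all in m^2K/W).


Total thermal resistance (series):
  R_total = R_in + R_glass + R_air + R_glass + R_out
  R_total = 0.118 + 0.0146 + 0.14 + 0.0146 + 0.044 = 0.3312 m^2K/W
U-value = 1 / R_total = 1 / 0.3312 = 3.019 W/m^2K

3.019 W/m^2K


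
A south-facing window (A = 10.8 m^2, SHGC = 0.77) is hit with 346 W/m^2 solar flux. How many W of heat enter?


Solar heat gain: Q = Area * SHGC * Irradiance
  Q = 10.8 * 0.77 * 346 = 2877.3 W

2877.3 W


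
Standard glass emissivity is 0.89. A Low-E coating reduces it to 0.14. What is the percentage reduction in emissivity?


Percentage reduction = (1 - coated/uncoated) * 100
  Ratio = 0.14 / 0.89 = 0.1573
  Reduction = (1 - 0.1573) * 100 = 84.3%

84.3%


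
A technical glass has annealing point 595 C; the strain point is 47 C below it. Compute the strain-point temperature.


Strain point = annealing point - difference:
  T_strain = 595 - 47 = 548 C

548 C


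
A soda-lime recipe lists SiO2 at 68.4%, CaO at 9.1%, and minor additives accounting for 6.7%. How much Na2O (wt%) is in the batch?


Pieces sum to 100%:
  Na2O = 100 - (SiO2 + CaO + others)
  Na2O = 100 - (68.4 + 9.1 + 6.7) = 15.8%

15.8%


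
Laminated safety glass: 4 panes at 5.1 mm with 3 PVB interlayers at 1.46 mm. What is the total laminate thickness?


Total thickness = glass contribution + PVB contribution
  Glass: 4 * 5.1 = 20.4 mm
  PVB: 3 * 1.46 = 4.38 mm
  Total = 20.4 + 4.38 = 24.78 mm

24.78 mm


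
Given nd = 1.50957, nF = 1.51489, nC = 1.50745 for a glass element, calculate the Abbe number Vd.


Abbe number formula: Vd = (nd - 1) / (nF - nC)
  nd - 1 = 1.50957 - 1 = 0.50957
  nF - nC = 1.51489 - 1.50745 = 0.00744
  Vd = 0.50957 / 0.00744 = 68.49

68.49


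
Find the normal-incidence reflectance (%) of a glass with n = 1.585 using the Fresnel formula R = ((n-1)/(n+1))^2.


Fresnel reflectance at normal incidence:
  R = ((n - 1)/(n + 1))^2
  (n - 1)/(n + 1) = (1.585 - 1)/(1.585 + 1) = 0.226306
  R = 0.226306^2 = 0.0512144
  R(%) = 0.0512144 * 100 = 5.121%

5.121%


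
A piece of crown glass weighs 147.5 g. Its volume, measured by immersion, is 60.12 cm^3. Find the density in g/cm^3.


Use the definition of density:
  rho = mass / volume
  rho = 147.5 / 60.12 = 2.453 g/cm^3

2.453 g/cm^3


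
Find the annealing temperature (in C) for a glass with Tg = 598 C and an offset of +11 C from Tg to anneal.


The annealing temperature is Tg plus the offset:
  T_anneal = 598 + 11 = 609 C

609 C


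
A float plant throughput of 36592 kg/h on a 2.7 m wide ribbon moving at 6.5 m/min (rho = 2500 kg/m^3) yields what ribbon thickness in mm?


Ribbon cross-section from mass balance:
  Volume rate = throughput / density = 36592 / 2500 = 14.6368 m^3/h
  thickness = volume rate / (speed * 60 * width), i.e.
  thickness = throughput / (60 * speed * width * density) * 1000
  thickness = 36592 / (60 * 6.5 * 2.7 * 2500) * 1000 = 13.9 mm

13.9 mm


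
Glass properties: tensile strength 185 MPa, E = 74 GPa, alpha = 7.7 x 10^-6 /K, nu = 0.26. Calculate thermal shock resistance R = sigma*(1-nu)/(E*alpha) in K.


Thermal shock resistance: R = sigma * (1 - nu) / (E * alpha)
  Numerator = 185 * (1 - 0.26) = 136.9
  Denominator = 74 * 1000 * (7.7 x 10^-6) = 0.5698
  R = 136.9 / 0.5698 = 240.3 K

240.3 K


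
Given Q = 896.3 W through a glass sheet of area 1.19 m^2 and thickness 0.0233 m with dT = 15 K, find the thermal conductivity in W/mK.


Fourier's law rearranged: k = Q * t / (A * dT)
  Numerator = 896.3 * 0.0233 = 20.88379
  Denominator = 1.19 * 15 = 17.85
  k = 20.88379 / 17.85 = 1.17 W/mK

1.17 W/mK


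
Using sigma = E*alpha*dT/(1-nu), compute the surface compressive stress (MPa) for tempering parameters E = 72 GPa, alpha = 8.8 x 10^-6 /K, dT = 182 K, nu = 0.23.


Tempering stress: sigma = E * alpha * dT / (1 - nu)
  E (MPa) = 72 * 1000 = 72000
  Numerator = 72000 * (8.8 x 10^-6) * 182 = 115.3152
  Denominator = 1 - 0.23 = 0.77
  sigma = 115.3152 / 0.77 = 149.8 MPa

149.8 MPa


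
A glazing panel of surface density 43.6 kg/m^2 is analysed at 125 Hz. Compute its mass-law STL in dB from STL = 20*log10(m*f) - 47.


Mass law: STL = 20 * log10(m * f) - 47
  m * f = 43.6 * 125 = 5450
  log10(5450) = 3.7364
  STL = 20 * 3.7364 - 47 = 74.728 - 47 = 27.7 dB

27.7 dB


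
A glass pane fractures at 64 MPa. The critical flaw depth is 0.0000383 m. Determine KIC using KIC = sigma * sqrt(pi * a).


Fracture toughness: KIC = sigma * sqrt(pi * a)
  pi * a = pi * 0.0000383 = 0.000120323
  sqrt(pi * a) = 0.010969
  KIC = 64 * 0.010969 = 0.702 MPa*sqrt(m)

0.702 MPa*sqrt(m)


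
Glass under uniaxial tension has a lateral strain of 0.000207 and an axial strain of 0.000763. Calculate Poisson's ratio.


Poisson's ratio: nu = lateral strain / axial strain
  nu = 0.000207 / 0.000763 = 0.2713

0.2713


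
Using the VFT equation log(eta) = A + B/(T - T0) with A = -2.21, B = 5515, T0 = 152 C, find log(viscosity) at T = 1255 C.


VFT equation: log(eta) = A + B / (T - T0)
  T - T0 = 1255 - 152 = 1103
  B / (T - T0) = 5515 / 1103 = 5.0
  log(eta) = -2.21 + 5.0 = 2.79

2.79


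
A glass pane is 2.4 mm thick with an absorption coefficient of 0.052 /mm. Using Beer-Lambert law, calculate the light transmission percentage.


Beer-Lambert law: T = exp(-alpha * thickness)
  exponent = -0.052 * 2.4 = -0.1248
  T = exp(-0.1248) = 0.8827
  Percentage = 0.8827 * 100 = 88.27%

88.27%


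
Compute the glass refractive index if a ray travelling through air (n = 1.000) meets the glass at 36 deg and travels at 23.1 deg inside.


Apply Snell's law: n1 * sin(theta1) = n2 * sin(theta2)
  n2 = n1 * sin(theta1) / sin(theta2)
  sin(36) = 0.587785
  sin(23.1) = 0.392337
  n2 = 1.000 * 0.587785 / 0.392337 = 1.4982

1.4982


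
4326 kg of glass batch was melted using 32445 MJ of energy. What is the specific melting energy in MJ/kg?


Rearrange E = m * s for s:
  s = E / m
  s = 32445 / 4326 = 7.5 MJ/kg

7.5 MJ/kg


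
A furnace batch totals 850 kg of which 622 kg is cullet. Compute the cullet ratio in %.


Cullet ratio = (cullet mass / total batch mass) * 100
  Ratio = 622 / 850 * 100 = 73.18%

73.18%


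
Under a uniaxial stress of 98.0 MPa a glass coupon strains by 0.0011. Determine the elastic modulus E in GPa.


Young's modulus: E = stress / strain
  E = 98.0 MPa / 0.0011 = 89090.91 MPa
Convert to GPa: 89090.91 / 1000 = 89.09 GPa

89.09 GPa


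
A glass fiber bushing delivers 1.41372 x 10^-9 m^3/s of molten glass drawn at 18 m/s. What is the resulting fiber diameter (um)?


Cross-sectional area from continuity:
  A = Q / v = 1.41372 x 10^-9 / 18 = 7.854 x 10^-11 m^2
Diameter from circular cross-section:
  d = sqrt(4A / pi) * 10^6 (m -> um)
  d = sqrt(4 * 7.854 x 10^-11 / pi) * 10^6 = 10.0 um

10.0 um


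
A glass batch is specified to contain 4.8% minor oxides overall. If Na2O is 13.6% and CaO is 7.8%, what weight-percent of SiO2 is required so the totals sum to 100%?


Known pieces sum to 100%:
  SiO2 = 100 - (others + Na2O + CaO)
  SiO2 = 100 - (4.8 + 13.6 + 7.8) = 73.8%

73.8%


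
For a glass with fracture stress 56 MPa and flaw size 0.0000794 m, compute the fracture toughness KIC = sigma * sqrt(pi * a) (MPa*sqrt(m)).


Fracture toughness: KIC = sigma * sqrt(pi * a)
  pi * a = pi * 0.0000794 = 0.000249442
  sqrt(pi * a) = 0.015794
  KIC = 56 * 0.015794 = 0.884 MPa*sqrt(m)

0.884 MPa*sqrt(m)


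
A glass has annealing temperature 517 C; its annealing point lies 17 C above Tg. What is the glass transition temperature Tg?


Rearrange T_anneal = Tg + offset for Tg:
  Tg = T_anneal - offset = 517 - 17 = 500 C

500 C


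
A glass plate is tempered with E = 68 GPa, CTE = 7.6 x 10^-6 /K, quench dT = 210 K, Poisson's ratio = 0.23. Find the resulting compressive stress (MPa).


Tempering stress: sigma = E * alpha * dT / (1 - nu)
  E (MPa) = 68 * 1000 = 68000
  Numerator = 68000 * (7.6 x 10^-6) * 210 = 108.528
  Denominator = 1 - 0.23 = 0.77
  sigma = 108.528 / 0.77 = 140.9 MPa

140.9 MPa


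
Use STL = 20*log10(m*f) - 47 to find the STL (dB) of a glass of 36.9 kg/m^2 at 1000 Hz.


Mass law: STL = 20 * log10(m * f) - 47
  m * f = 36.9 * 1000 = 36900
  log10(36900) = 4.56703
  STL = 20 * 4.56703 - 47 = 91.3406 - 47 = 44.3 dB

44.3 dB


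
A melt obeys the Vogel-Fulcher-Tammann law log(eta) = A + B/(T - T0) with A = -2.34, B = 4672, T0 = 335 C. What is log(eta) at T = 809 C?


VFT equation: log(eta) = A + B / (T - T0)
  T - T0 = 809 - 335 = 474
  B / (T - T0) = 4672 / 474 = 9.857
  log(eta) = -2.34 + 9.857 = 7.517

7.517


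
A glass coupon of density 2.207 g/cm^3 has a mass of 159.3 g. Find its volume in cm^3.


Rearrange rho = m / V:
  V = m / rho
  V = 159.3 / 2.207 = 72.179 cm^3

72.179 cm^3


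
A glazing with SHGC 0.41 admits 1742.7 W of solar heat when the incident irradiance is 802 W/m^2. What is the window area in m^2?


Rearrange Q = Area * SHGC * Irradiance:
  Area = Q / (SHGC * Irradiance)
  Area = 1742.7 / (0.41 * 802) = 5.3 m^2

5.3 m^2


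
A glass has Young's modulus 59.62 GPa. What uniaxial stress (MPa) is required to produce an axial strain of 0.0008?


Rearrange E = sigma / epsilon:
  sigma = E * epsilon
  E (MPa) = 59.62 * 1000 = 59620
  sigma = 59620 * 0.0008 = 47.7 MPa

47.7 MPa


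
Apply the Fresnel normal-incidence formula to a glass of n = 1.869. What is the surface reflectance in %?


Fresnel reflectance at normal incidence:
  R = ((n - 1)/(n + 1))^2
  (n - 1)/(n + 1) = (1.869 - 1)/(1.869 + 1) = 0.302893
  R = 0.302893^2 = 0.0917442
  R(%) = 0.0917442 * 100 = 9.174%

9.174%


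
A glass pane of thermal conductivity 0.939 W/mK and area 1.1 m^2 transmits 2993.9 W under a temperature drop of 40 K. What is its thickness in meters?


Fourier's law: t = k * A * dT / Q
  t = 0.939 * 1.1 * 40 / 2993.9
  t = 41.316 / 2993.9 = 0.0138 m

0.0138 m


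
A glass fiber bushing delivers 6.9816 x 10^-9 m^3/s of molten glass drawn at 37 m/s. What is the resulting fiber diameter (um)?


Cross-sectional area from continuity:
  A = Q / v = 6.9816 x 10^-9 / 37 = 1.886919 x 10^-10 m^2
Diameter from circular cross-section:
  d = sqrt(4A / pi) * 10^6 (m -> um)
  d = sqrt(4 * 1.886919 x 10^-10 / pi) * 10^6 = 15.5 um

15.5 um


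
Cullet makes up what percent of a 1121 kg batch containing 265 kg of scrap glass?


Cullet ratio = (cullet mass / total batch mass) * 100
  Ratio = 265 / 1121 * 100 = 23.64%

23.64%


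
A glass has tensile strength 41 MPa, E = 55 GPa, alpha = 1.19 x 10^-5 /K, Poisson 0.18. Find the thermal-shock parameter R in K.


Thermal shock resistance: R = sigma * (1 - nu) / (E * alpha)
  Numerator = 41 * (1 - 0.18) = 33.62
  Denominator = 55 * 1000 * (1.19 x 10^-5) = 0.6545
  R = 33.62 / 0.6545 = 51.4 K

51.4 K


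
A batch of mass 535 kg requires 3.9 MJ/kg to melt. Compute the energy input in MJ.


Total energy = mass * specific energy
  E = 535 * 3.9 = 2086.5 MJ

2086.5 MJ


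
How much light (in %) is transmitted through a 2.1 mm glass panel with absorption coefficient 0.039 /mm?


Beer-Lambert law: T = exp(-alpha * thickness)
  exponent = -0.039 * 2.1 = -0.0819
  T = exp(-0.0819) = 0.9214
  Percentage = 0.9214 * 100 = 92.14%

92.14%


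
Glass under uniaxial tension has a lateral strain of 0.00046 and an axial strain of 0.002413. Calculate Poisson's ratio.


Poisson's ratio: nu = lateral strain / axial strain
  nu = 0.00046 / 0.002413 = 0.1906

0.1906


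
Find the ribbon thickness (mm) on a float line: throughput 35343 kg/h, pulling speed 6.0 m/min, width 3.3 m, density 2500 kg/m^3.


Ribbon cross-section from mass balance:
  Volume rate = throughput / density = 35343 / 2500 = 14.1372 m^3/h
  thickness = volume rate / (speed * 60 * width), i.e.
  thickness = throughput / (60 * speed * width * density) * 1000
  thickness = 35343 / (60 * 6.0 * 3.3 * 2500) * 1000 = 11.9 mm

11.9 mm


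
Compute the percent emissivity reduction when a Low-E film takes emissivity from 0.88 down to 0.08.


Percentage reduction = (1 - coated/uncoated) * 100
  Ratio = 0.08 / 0.88 = 0.0909
  Reduction = (1 - 0.0909) * 100 = 90.9%

90.9%


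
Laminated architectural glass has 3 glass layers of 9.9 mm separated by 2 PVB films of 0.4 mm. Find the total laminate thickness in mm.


Total thickness = glass contribution + PVB contribution
  Glass: 3 * 9.9 = 29.7 mm
  PVB: 2 * 0.4 = 0.8 mm
  Total = 29.7 + 0.8 = 30.5 mm

30.5 mm
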